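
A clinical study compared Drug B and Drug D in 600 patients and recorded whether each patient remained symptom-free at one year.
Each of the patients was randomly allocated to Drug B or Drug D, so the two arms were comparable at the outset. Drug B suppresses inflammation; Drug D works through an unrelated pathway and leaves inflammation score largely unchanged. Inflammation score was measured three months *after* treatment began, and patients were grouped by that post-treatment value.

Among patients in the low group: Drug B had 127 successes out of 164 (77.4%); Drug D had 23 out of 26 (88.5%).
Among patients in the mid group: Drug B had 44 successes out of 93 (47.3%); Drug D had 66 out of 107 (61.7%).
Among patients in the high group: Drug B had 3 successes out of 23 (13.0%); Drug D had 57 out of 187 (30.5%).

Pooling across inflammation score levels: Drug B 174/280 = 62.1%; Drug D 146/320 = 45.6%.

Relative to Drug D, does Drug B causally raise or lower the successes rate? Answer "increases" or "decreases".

increases

Inflammation score here is a post-treatment variable shaped by the drug; conditioning on it would introduce bias rather than remove it. The overall comparison is the causal one.
Pooled: Drug B 62.1% vs Drug D 45.6%; Drug B is higher overall.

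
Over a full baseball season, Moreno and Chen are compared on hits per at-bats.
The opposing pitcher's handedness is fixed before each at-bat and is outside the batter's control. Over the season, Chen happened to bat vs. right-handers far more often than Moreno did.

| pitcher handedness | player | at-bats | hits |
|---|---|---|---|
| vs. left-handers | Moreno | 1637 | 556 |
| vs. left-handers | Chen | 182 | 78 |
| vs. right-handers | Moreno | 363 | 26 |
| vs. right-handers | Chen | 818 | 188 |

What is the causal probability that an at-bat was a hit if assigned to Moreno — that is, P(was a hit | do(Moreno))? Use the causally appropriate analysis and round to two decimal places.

0.23

Chen is higher inside every pitcher handedness stratum but Moreno is higher in aggregate. Whether to stratify depends on how pitcher handedness relates to the player.
Here pitcher handedness is a common cause — it drives both which player a case falls under and the outcome. The crude comparison mixes populations; the stratum-specific rates are the causally relevant ones.
Standardising Moreno to the population pitcher handedness mix: 0.606·556/1637 + 0.394·26/363 = 0.234.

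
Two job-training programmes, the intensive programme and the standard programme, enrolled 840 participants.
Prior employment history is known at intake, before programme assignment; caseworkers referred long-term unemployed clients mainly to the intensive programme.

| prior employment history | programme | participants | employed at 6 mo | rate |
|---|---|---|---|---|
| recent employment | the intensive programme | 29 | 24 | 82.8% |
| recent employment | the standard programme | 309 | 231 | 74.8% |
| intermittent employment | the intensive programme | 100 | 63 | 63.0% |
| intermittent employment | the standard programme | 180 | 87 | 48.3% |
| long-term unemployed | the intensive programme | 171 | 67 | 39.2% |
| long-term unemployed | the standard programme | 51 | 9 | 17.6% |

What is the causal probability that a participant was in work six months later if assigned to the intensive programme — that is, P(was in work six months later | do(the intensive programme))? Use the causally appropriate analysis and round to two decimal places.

The stratified and pooled comparisons disagree (the intensive programme wins within each prior employment history; the standard programme wins overall), so the answer turns on the causal role of prior employment history.
Prior employment history differs across programmes for reasons unrelated to any effect of the programme itself, and it separately predicts the outcome — a classic confounder. We must compare within prior employment history levels.
Standardising the intensive programme to the population prior employment history mix: 0.402·24/29 + 0.333·63/100 + 0.264·67/171 = 0.647.

0.65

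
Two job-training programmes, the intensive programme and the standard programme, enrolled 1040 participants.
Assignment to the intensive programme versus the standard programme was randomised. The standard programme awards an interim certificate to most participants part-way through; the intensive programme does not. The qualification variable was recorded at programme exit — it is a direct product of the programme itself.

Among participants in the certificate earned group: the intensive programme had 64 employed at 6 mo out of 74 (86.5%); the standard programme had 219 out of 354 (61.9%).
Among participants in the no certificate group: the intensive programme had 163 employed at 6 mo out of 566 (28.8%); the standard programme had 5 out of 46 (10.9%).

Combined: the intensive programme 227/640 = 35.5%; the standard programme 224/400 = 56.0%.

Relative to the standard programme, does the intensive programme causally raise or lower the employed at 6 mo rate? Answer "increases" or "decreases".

Qualification attained during the programme lies on the pathway programme → qualification attained during the programme → outcome, so adjusting for it blocks the indirect effect. For the total causal effect of programme, use the unadjusted pooled rates.
Pooled: the intensive programme 35.5% vs the standard programme 56.0%; the standard programme is higher overall.

decreases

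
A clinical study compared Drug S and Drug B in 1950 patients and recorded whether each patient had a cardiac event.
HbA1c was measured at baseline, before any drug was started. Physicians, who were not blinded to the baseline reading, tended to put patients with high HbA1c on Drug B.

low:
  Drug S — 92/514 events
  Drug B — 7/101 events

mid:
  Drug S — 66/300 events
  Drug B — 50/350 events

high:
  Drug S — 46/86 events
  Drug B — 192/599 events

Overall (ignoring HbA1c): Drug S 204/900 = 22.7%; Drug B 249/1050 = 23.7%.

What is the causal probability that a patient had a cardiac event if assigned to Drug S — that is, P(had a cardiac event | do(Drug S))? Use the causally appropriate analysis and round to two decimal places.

0.32

The stratified and pooled comparisons disagree (Drug B wins within each HbA1c; Drug S wins overall), so the answer turns on the causal role of HbA1c.
Nothing the drug does changes HbA1c; the imbalance is an allocation artefact. With HbA1c also predicting the outcome, the pooled figure is confounded, and the within-stratum comparison is the causal one.
Standardising Drug S to the population HbA1c mix: 0.315·92/514 + 0.333·66/300 + 0.351·46/86 = 0.318.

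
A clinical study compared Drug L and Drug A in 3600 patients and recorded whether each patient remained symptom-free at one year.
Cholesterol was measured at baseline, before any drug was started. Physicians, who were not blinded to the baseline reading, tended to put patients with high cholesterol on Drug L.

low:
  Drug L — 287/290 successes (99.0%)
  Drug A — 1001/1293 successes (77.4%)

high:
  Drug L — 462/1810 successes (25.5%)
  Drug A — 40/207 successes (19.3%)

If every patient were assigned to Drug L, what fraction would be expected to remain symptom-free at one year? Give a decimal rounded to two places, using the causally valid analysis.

Cholesterol is set before the drug has any effect — it is not caused by the drug — and it independently drives the outcome. That makes it a confounder, so the causal comparison is within cholesterol levels.
Standardising Drug L to the population cholesterol mix: 0.440·287/290 + 0.560·462/1810 = 0.578.

0.58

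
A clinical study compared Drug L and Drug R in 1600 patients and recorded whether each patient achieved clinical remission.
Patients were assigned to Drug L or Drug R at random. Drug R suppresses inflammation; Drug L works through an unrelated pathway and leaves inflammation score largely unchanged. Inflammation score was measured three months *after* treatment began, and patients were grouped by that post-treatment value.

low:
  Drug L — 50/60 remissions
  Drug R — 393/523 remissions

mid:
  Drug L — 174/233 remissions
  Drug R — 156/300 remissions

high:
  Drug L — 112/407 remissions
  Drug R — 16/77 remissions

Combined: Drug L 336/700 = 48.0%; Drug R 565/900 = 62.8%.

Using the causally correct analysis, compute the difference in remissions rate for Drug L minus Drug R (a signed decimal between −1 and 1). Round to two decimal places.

-0.15

The stratified and pooled comparisons disagree (Drug L wins within each inflammation score; Drug R wins overall), so the answer turns on the causal role of inflammation score.
The distribution of inflammation score is itself part of what the drug does — it is an intermediate outcome. Holding it fixed would remove that part of the effect; the total effect is the pooled difference.
The causal difference is the pooled difference: 0.480 − 0.628 = -0.148.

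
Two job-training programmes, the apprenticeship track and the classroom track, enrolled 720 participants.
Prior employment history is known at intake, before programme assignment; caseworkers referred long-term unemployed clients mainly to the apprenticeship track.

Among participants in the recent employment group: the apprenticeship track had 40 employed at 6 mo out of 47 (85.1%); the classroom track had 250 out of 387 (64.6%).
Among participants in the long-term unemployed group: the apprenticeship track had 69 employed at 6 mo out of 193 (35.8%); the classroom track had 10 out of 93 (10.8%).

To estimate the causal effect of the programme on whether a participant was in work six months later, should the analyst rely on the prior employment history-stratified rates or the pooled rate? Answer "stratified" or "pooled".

the apprenticeship track is higher inside every prior employment history stratum but the classroom track is higher in aggregate. Whether to stratify depends on how prior employment history relates to the programme.
The imbalance in prior employment history arose from how participants were allocated, not from anything the programme did; and prior employment history independently affects the outcome. The pooled gap is confounded — condition on prior employment history.
Within each level — recent employment: 85.1% vs 64.6%; long-term unemployed: 35.8% vs 10.8% — the apprenticeship track is higher every time.

stratified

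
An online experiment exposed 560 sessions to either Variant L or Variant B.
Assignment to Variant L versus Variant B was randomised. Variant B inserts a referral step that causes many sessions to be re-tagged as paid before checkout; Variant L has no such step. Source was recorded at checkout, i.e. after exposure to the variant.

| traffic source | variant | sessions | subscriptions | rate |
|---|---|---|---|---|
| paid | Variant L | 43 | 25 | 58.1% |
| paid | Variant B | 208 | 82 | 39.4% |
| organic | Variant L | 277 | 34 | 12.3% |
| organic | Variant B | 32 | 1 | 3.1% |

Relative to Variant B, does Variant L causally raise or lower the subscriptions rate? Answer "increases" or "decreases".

decreases

Within every traffic source level Variant L has the higher rate, yet pooled Variant B does — Simpson's reversal.
The distribution of traffic source is itself part of what the variant does — it is an intermediate outcome. Holding it fixed would remove that part of the effect; the total effect is the pooled difference.
Pooled: Variant L 18.4% vs Variant B 34.6%; Variant B is higher overall.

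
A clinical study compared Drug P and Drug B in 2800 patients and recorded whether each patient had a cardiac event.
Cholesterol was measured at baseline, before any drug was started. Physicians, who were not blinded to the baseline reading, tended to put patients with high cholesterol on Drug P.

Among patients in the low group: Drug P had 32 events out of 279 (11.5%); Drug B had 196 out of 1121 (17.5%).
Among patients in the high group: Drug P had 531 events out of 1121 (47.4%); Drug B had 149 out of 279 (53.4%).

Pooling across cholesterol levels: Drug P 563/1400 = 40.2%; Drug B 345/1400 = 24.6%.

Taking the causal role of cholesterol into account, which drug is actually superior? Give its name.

Drug P

Here cholesterol is a common cause — it drives both which drug a case falls under and the outcome. The crude comparison mixes populations; the stratum-specific rates are the causally relevant ones.
Within each level — low: 11.5% vs 17.5%; high: 47.4% vs 53.4% — Drug P is lower every time.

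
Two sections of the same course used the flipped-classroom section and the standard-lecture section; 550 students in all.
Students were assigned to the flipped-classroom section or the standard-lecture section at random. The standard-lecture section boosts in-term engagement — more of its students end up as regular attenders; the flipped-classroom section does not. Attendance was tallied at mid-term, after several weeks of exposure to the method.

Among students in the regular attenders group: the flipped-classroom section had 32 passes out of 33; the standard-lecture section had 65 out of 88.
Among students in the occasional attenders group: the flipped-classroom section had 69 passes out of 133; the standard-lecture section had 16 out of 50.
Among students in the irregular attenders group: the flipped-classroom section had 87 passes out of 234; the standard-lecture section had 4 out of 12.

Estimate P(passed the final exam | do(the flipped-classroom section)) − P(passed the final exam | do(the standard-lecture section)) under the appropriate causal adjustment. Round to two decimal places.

The mid-term attendance-specific comparison favours the flipped-classroom section throughout, but the pooled figures favour the standard-lecture section. The question is whether to condition on mid-term attendance.
The distribution of mid-term attendance is itself part of what the teaching method does — it is an intermediate outcome. Holding it fixed would remove that part of the effect; the total effect is the pooled difference.
The causal difference is the pooled difference: 0.470 − 0.567 = -0.097.

-0.10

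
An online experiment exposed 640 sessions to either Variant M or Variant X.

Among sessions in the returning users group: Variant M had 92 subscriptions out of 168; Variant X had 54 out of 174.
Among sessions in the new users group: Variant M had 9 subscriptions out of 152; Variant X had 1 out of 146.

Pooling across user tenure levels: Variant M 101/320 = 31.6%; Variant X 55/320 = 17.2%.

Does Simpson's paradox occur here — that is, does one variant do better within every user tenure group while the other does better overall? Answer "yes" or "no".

no

Within each user tenure level (returning users 54.8% vs 31.0%; new users 5.9% vs 0.7%), Variant M has the higher rate every time. Pooled: 31.6% vs 17.2% — Variant M has the higher rate overall. They agree.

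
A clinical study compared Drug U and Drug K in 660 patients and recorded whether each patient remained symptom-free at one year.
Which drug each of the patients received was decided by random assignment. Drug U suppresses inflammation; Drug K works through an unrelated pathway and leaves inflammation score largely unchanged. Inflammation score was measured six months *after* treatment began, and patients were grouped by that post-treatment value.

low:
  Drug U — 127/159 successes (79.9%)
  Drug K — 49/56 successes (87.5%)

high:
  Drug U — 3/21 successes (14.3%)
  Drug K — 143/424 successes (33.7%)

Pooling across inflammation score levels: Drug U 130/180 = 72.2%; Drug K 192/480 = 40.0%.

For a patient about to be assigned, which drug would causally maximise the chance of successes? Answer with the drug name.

Drug U

Inflammation score is recorded after the drug and is itself shifted by it — it sits on the causal path from drug to outcome. Conditioning on a mediator would strip out part of the effect we want; the pooled comparison gives the total causal effect.
Pooled: Drug U 72.2% vs Drug K 40.0%; Drug U is higher overall.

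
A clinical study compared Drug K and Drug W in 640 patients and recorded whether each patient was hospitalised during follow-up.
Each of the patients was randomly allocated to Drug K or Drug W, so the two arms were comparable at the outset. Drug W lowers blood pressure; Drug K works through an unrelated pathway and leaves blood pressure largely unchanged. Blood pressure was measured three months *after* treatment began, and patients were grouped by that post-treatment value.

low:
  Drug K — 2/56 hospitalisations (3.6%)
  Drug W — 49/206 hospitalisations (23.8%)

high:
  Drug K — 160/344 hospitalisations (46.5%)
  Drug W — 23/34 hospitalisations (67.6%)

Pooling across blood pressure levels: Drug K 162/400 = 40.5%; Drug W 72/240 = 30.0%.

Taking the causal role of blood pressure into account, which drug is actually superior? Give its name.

Because the drug influences blood pressure, blood pressure is a post-treatment mediator, not a confounder. Stratifying on it would bias the estimate; the causal effect is the crude pooled difference.
Pooled: Drug K 40.5% vs Drug W 30.0%; Drug W is lower overall.

Drug W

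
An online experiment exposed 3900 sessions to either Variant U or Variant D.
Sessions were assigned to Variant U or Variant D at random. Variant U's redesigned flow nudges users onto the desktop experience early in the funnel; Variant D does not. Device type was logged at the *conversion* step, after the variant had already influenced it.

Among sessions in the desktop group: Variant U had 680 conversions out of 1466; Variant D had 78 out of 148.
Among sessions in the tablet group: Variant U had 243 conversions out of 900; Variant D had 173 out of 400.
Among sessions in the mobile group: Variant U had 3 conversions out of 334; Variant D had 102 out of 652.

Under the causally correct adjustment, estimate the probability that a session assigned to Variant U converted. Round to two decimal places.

The device type-specific comparison favours Variant D throughout, but the pooled figures favour Variant U. The question is whether to condition on device type.
Device type here is a post-treatment variable shaped by the variant; conditioning on it would introduce bias rather than remove it. The overall comparison is the causal one.
So P(outcome | do(Variant U)) is just the pooled rate for Variant U: 926/2700 = 0.343.

0.34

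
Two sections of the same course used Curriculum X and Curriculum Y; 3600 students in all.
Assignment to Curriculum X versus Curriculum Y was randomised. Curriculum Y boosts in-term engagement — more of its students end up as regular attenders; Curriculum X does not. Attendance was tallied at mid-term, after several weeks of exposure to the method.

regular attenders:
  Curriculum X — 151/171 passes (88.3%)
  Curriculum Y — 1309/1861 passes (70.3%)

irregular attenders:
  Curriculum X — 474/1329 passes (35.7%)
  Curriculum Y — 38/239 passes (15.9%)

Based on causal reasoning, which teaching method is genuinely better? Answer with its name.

Curriculum Y

The mid-term attendance-specific comparison favours Curriculum X throughout, but the pooled figures favour Curriculum Y. The question is whether to condition on mid-term attendance.
Mid-term attendance lies on the pathway teaching method → mid-term attendance → outcome, so adjusting for it blocks the indirect effect. For the total causal effect of teaching method, use the unadjusted pooled rates.
Pooled: Curriculum X 41.7% vs Curriculum Y 64.1%; Curriculum Y is higher overall.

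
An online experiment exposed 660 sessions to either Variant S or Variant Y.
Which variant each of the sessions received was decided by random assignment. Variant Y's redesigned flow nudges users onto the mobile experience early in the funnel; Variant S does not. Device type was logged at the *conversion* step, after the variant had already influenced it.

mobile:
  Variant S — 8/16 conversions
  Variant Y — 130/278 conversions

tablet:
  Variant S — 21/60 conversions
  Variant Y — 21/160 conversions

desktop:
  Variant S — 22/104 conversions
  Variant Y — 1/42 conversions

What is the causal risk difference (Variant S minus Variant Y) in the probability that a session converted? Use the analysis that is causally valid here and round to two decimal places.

Device type is recorded after the variant and is itself shifted by it — it sits on the causal path from variant to outcome. Conditioning on a mediator would strip out part of the effect we want; the pooled comparison gives the total causal effect.
The causal difference is the pooled difference: 0.283 − 0.317 = -0.033.

-0.03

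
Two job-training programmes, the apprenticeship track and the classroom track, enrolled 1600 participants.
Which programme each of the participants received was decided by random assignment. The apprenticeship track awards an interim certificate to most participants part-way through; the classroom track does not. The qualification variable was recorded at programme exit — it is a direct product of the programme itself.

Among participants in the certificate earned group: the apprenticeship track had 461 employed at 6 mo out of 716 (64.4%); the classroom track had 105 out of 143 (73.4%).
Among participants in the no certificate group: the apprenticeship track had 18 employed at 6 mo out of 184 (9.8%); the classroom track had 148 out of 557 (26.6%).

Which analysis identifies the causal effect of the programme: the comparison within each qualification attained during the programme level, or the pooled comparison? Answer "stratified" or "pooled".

The stratified and pooled comparisons disagree (the classroom track wins within each qualification attained during the programme; the apprenticeship track wins overall), so the answer turns on the causal role of qualification attained during the programme.
Qualification attained during the programme here is a post-treatment variable shaped by the programme; conditioning on it would introduce bias rather than remove it. The overall comparison is the causal one.
Pooled: the apprenticeship track 53.2% vs the classroom track 36.1%; the apprenticeship track is higher overall.

pooled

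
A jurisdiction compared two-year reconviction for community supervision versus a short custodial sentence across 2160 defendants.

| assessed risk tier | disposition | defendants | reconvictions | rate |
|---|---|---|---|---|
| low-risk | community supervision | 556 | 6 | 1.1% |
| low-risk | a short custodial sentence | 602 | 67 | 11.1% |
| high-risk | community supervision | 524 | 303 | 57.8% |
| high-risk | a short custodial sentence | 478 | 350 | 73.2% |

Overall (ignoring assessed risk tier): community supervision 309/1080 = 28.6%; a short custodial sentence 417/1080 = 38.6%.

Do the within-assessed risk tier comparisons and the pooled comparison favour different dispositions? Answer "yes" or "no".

Within each assessed risk tier level (low-risk 1.1% vs 11.1%; high-risk 57.8% vs 73.2%), community supervision has the lower rate every time. Pooled: 28.6% vs 38.6% — community supervision has the lower rate overall. They agree.

no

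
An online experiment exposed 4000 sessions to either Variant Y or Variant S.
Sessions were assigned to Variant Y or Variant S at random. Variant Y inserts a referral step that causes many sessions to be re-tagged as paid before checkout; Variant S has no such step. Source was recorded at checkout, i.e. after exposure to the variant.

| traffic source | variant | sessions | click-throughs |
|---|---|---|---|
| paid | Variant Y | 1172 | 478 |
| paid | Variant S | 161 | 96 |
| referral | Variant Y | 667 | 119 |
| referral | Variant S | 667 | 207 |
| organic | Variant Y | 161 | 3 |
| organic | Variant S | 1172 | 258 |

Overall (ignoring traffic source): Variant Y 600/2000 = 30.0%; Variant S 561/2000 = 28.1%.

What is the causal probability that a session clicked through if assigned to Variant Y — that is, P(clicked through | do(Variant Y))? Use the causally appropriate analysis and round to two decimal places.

The distribution of traffic source is itself part of what the variant does — it is an intermediate outcome. Holding it fixed would remove that part of the effect; the total effect is the pooled difference.
So P(outcome | do(Variant Y)) is just the pooled rate for Variant Y: 600/2000 = 0.300.

0.30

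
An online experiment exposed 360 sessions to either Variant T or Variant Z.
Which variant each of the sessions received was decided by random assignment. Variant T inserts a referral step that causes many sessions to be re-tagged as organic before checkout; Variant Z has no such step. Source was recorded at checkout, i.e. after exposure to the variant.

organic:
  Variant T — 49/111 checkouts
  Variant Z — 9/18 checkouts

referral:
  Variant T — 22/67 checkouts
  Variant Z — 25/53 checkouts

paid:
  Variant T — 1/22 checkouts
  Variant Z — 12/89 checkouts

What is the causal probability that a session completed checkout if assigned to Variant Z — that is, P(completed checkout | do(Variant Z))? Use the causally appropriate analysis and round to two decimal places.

0.29

Traffic source is recorded after the variant and is itself shifted by it — it sits on the causal path from variant to outcome. Conditioning on a mediator would strip out part of the effect we want; the pooled comparison gives the total causal effect.
So P(outcome | do(Variant Z)) is just the pooled rate for Variant Z: 46/160 = 0.287.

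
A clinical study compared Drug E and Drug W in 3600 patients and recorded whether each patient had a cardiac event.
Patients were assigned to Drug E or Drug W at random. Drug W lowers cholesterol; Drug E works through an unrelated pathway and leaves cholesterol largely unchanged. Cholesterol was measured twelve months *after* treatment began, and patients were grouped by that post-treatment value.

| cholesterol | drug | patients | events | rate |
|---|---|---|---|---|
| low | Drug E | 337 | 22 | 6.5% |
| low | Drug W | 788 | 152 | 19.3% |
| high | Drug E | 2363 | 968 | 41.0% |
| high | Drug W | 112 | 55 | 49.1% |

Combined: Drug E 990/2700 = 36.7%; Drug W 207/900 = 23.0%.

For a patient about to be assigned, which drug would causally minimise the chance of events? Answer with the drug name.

The cholesterol-specific comparison favours Drug E throughout, but the pooled figures favour Drug W. The question is whether to condition on cholesterol.
Because the drug influences cholesterol, cholesterol is a post-treatment mediator, not a confounder. Stratifying on it would bias the estimate; the causal effect is the crude pooled difference.
Pooled: Drug E 36.7% vs Drug W 23.0%; Drug W is lower overall.

Drug W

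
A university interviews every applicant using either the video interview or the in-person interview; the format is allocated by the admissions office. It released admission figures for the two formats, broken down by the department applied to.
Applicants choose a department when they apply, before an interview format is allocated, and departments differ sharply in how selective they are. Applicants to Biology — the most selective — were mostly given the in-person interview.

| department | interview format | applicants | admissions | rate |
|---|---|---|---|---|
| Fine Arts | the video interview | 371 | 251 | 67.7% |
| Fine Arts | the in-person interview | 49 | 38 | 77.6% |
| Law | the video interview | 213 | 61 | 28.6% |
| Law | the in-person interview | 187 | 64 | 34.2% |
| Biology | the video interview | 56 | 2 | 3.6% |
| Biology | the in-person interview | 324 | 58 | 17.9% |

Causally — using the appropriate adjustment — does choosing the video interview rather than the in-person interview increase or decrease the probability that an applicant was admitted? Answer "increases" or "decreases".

decreases

The stratified and pooled comparisons disagree (the in-person interview wins within each department; the video interview wins overall), so the answer turns on the causal role of department.
Nothing the interview format does changes department; the imbalance is an allocation artefact. With department also predicting the outcome, the pooled figure is confounded, and the within-stratum comparison is the causal one.
Within each level — Fine Arts: 67.7% vs 77.6%; Law: 28.6% vs 34.2%; Biology: 3.6% vs 17.9% — the in-person interview is higher every time.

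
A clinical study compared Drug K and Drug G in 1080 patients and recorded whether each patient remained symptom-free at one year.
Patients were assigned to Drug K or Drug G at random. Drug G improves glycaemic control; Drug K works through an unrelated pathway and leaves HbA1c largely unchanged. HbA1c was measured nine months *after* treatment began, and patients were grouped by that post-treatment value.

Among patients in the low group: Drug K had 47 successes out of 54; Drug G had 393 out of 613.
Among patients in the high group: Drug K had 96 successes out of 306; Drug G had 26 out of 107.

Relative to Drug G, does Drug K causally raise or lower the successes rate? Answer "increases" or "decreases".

decreases

HbA1c is recorded after the drug and is itself shifted by it — it sits on the causal path from drug to outcome. Conditioning on a mediator would strip out part of the effect we want; the pooled comparison gives the total causal effect.
Pooled: Drug K 39.7% vs Drug G 58.2%; Drug G is higher overall.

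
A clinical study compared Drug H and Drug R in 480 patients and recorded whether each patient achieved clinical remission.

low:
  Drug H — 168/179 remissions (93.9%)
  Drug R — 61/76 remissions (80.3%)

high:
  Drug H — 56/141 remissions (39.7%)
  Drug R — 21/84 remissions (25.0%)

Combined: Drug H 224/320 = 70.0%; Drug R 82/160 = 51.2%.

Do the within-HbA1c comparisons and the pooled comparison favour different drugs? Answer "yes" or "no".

Within each HbA1c level (low 93.9% vs 80.3%; high 39.7% vs 25.0%), Drug H has the higher rate every time. Pooled: 70.0% vs 51.2% — Drug H has the higher rate overall. They agree.

no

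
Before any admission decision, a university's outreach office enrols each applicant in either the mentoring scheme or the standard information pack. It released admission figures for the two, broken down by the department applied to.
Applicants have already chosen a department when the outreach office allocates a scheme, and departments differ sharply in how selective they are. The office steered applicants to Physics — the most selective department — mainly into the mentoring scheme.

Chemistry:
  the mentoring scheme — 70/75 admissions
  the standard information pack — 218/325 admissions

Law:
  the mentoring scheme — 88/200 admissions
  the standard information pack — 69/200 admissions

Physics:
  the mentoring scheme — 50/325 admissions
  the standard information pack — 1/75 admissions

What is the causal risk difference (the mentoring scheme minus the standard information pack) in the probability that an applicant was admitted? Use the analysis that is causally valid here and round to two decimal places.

The stratified and pooled comparisons disagree (the mentoring scheme wins within each department; the standard information pack wins overall), so the answer turns on the causal role of department.
Department differs across outreach schemes for reasons unrelated to any effect of the outreach scheme itself, and it separately predicts the outcome — a classic confounder. We must compare within department levels.
Adjusting over the population distribution of department: 0.333·(0.933−0.671) + 0.333·(0.440−0.345) + 0.333·(0.154−0.013) = +0.166.

+0.17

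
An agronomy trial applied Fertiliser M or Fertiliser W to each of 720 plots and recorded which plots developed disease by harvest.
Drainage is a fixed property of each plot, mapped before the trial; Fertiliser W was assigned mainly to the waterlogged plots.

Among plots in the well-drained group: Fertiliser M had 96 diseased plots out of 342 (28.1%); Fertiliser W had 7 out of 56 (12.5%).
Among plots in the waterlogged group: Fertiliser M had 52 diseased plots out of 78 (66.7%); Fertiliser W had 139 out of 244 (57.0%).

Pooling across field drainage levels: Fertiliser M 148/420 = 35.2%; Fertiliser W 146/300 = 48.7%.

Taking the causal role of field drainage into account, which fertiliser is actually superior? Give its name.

The imbalance in field drainage arose from how plots were allocated, not from anything the fertiliser did; and field drainage independently affects the outcome. The pooled gap is confounded — condition on field drainage.
Within each level — well-drained: 28.1% vs 12.5%; waterlogged: 66.7% vs 57.0% — Fertiliser W is lower every time.

Fertiliser W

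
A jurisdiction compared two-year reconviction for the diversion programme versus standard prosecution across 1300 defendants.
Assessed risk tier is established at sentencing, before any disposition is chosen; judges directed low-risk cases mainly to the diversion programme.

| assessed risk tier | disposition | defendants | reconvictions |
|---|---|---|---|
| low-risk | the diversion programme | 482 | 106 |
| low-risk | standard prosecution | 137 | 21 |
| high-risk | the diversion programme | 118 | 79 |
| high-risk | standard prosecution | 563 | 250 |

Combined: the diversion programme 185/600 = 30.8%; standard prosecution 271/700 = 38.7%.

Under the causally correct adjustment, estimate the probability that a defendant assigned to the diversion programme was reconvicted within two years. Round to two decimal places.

0.46

Within every assessed risk tier level standard prosecution has the lower rate, yet pooled the diversion programme does — Simpson's reversal.
Assessed risk tier satisfies the back-door criterion: it is not a descendant of the disposition, and it blocks the spurious path from disposition to outcome. Adjusting for it (i.e., using the within-assessed risk tier rates) gives the causal effect.
Standardising the diversion programme to the population assessed risk tier mix: 0.476·106/482 + 0.524·79/118 = 0.455.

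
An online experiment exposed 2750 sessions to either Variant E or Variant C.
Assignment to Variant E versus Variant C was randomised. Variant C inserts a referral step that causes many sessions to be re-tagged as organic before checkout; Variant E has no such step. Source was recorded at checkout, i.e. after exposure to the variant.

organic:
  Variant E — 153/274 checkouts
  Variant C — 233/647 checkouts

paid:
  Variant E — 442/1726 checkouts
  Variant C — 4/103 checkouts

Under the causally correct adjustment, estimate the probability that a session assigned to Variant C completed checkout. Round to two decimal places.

0.32

Variant E is higher inside every traffic source stratum but Variant C is higher in aggregate. Whether to stratify depends on how traffic source relates to the variant.
Traffic source lies on the pathway variant → traffic source → outcome, so adjusting for it blocks the indirect effect. For the total causal effect of variant, use the unadjusted pooled rates.
So P(outcome | do(Variant C)) is just the pooled rate for Variant C: 237/750 = 0.316.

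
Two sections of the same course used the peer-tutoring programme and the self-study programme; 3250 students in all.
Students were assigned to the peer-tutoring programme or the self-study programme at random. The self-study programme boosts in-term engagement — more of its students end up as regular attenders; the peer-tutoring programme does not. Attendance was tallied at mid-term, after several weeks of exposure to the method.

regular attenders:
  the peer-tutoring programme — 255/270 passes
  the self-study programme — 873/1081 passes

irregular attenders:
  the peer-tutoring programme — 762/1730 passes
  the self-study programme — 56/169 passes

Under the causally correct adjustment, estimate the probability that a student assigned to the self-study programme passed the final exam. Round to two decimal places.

Mid-term attendance is recorded after the teaching method and is itself shifted by it — it sits on the causal path from teaching method to outcome. Conditioning on a mediator would strip out part of the effect we want; the pooled comparison gives the total causal effect.
So P(outcome | do(the self-study programme)) is just the pooled rate for the self-study programme: 929/1250 = 0.743.

0.74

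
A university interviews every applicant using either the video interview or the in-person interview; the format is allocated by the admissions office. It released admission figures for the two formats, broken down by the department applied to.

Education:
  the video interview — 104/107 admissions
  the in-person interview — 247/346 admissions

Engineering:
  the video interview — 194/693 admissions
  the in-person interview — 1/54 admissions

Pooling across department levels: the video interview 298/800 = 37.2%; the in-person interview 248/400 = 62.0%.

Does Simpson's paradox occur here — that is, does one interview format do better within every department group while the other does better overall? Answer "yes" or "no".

Within each department level (Education 97.2% vs 71.4%; Engineering 28.0% vs 1.9%), the video interview has the higher rate every time. Pooled: 37.2% vs 62.0% — the in-person interview has the higher rate overall. The two comparisons disagree.

yes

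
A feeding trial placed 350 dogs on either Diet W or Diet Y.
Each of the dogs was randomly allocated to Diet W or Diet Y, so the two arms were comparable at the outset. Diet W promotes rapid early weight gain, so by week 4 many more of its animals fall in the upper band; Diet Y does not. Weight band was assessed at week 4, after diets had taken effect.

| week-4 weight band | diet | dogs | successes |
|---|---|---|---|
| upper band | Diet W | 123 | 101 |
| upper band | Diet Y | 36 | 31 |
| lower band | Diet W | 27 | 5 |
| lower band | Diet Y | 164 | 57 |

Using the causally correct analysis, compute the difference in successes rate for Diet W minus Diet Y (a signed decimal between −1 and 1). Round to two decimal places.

The stratified and pooled comparisons disagree (Diet Y wins within each week-4 weight band; Diet W wins overall), so the answer turns on the causal role of week-4 weight band.
The distribution of week-4 weight band is itself part of what the diet does — it is an intermediate outcome. Holding it fixed would remove that part of the effect; the total effect is the pooled difference.
The causal difference is the pooled difference: 0.707 − 0.440 = +0.267.

+0.27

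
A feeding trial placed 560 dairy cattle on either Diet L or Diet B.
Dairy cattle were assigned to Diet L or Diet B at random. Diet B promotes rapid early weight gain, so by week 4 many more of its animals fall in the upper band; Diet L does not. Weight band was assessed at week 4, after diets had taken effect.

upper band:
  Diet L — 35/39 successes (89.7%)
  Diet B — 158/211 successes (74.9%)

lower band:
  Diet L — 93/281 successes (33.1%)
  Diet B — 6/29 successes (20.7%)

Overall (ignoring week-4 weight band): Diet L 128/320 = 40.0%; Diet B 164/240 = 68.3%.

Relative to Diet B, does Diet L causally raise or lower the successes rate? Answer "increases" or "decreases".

Week-4 weight band lies on the pathway diet → week-4 weight band → outcome, so adjusting for it blocks the indirect effect. For the total causal effect of diet, use the unadjusted pooled rates.
Pooled: Diet L 40.0% vs Diet B 68.3%; Diet B is higher overall.

decreases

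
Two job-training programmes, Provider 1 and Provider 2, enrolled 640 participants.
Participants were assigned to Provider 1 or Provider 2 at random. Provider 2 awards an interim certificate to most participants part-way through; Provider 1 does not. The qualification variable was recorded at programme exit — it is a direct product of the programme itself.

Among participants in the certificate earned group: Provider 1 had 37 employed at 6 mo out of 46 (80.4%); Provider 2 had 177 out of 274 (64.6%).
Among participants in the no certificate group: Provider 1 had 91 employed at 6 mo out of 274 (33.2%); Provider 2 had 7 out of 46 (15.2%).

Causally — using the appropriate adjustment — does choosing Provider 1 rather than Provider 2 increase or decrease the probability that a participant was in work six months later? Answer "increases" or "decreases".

Provider 1 is higher inside every qualification attained during the programme stratum but Provider 2 is higher in aggregate. Whether to stratify depends on how qualification attained during the programme relates to the programme.
Because the programme influences qualification attained during the programme, qualification attained during the programme is a post-treatment mediator, not a confounder. Stratifying on it would bias the estimate; the causal effect is the crude pooled difference.
Pooled: Provider 1 40.0% vs Provider 2 57.5%; Provider 2 is higher overall.

decreases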